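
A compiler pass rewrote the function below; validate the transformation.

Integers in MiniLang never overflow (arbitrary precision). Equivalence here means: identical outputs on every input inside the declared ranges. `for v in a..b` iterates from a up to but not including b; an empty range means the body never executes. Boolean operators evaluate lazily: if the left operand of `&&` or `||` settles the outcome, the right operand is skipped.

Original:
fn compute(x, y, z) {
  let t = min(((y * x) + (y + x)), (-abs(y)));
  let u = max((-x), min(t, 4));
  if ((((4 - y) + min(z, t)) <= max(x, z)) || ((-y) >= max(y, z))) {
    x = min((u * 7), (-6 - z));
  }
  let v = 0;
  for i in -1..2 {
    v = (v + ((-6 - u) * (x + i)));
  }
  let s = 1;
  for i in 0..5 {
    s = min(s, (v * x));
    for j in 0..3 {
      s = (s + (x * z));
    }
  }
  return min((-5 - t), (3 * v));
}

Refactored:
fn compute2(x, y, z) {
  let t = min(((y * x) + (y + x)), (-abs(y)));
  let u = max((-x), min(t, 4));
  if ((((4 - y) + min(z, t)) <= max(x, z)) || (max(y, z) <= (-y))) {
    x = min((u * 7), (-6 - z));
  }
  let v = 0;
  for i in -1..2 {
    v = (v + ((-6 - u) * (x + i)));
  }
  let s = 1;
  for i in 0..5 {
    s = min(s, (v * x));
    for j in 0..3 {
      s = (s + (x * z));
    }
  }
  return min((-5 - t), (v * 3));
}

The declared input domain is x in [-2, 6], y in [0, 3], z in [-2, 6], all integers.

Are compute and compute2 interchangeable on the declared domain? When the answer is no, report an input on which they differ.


Comparing the listings, the differences include: comparison usage differs.
Spot check at x=5, y=2, z=6 — compute: t becomes -2; next u becomes -2; next ((((4 - y) + min(z, t)) <= max(x, z)) || ((-y) >= max(y, z))) evaluates to true; next x becomes -14; next v becomes 0; next at i=-1:; next v becomes 60; next at i=0:; next v becomes 116; next at i=1:; next v becomes 168; next s becomes 1; next at i=0:; next s becomes -2352; next at j=0:; next s becomes -2436; next at j=1:; next s becomes -2520; next at j=2:; next s becomes -2604; next at i=1:; next s becomes -2604; next at j=0:; next s becomes -2688; next at j=1:; next s becomes -2772; next at j=2:; next s becomes -2856; next at i=2:; next s becomes -2856; next at j=0:; next s becomes -2940; next at j=1:; next s becomes -3024; next at j=2:; next s becomes -3108; next at i=3:; next s becomes -3108; next at j=0:; next s becomes -3192; next at j=1:; next s becomes -3276; next at j=2:; next s becomes -3360; next at i=4:; next s becomes -3360; next at j=0:; next s becomes -3444; next at j=1:; next s becomes -3528; next at j=2:; next s becomes -3612; next final value -3. compute2: t becomes -2; next u becomes -2; next ((((4 - y) + min(z, t)) <= max(x, z)) || (max(y, z) <= (-y))) evaluates to true; next x becomes -14; next v becomes 0; next at i=-1:; next v becomes 60; next at i=0:; next v becomes 116; next at i=1:; next v becomes 168; next s becomes 1; next at i=0:; next s becomes -2352; next at j=0:; next s becomes -2436; next at j=1:; next s becomes -2520; next at j=2:; next s becomes -2604; next at i=1:; next s becomes -2604; next at j=0:; next s becomes -2688; next at j=1:; next s becomes -2772; next at j=2:; next s becomes -2856; next at i=2:; next s becomes -2856; next at j=0:; next s becomes -2940; next at j=1:; next s becomes -3024; next at j=2:; next s becomes -3108; next at i=3:; next s becomes -3108; next at j=0:; next s becomes -3192; next at j=1:; next s becomes -3276; next at j=2:; next s becomes -3360; next at i=4:; next s becomes -3360; next at j=0:; next s becomes -3444; next at j=1:; next s becomes -3528; next at j=2:; next s becomes -3612; next final value -3. Both give -3.
Sweeping the whole domain (324 inputs) finds no disagreement.
verdict: equivalent


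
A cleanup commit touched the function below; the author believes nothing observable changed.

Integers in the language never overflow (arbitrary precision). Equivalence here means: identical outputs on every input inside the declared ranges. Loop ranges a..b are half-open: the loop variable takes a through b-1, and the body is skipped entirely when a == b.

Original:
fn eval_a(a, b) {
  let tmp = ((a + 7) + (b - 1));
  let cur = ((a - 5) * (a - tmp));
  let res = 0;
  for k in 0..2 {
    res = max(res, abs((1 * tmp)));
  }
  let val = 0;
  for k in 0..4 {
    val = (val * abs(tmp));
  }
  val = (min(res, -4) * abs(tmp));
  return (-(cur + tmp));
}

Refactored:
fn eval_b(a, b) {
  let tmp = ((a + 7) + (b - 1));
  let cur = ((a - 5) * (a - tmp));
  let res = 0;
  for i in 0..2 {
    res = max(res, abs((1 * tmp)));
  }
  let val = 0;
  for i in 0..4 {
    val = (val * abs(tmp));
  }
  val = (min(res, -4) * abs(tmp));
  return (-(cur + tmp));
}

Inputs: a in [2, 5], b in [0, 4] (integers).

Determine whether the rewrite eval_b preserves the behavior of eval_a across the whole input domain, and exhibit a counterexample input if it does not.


Comparing the listings, the differences include: local variable names differ.
Tracing a=2, b=1: eval_a: tmp becomes 9; next cur becomes 21; next res becomes 0; next at k=0:; next res becomes 9; next at k=1:; next res becomes 9; next val becomes 0; next at k=0:; next val becomes 0; next at k=1:; next val becomes 0; next at k=2:; next val becomes 0; next at k=3:; next val becomes 0; next val becomes -36; next final value -30 | eval_b: tmp becomes 9; next cur becomes 21; next res becomes 0; next at i=0:; next res becomes 9; next at i=1:; next res becomes 9; next val becomes 0; next at i=0:; next val becomes 0; next at i=1:; next val becomes 0; next at i=2:; next val becomes 0; next at i=3:; next val becomes 0; next val becomes -36; next final value -30 — matching result -30.
Across all 20 domain points the two functions coincide.
verdict: equivalent


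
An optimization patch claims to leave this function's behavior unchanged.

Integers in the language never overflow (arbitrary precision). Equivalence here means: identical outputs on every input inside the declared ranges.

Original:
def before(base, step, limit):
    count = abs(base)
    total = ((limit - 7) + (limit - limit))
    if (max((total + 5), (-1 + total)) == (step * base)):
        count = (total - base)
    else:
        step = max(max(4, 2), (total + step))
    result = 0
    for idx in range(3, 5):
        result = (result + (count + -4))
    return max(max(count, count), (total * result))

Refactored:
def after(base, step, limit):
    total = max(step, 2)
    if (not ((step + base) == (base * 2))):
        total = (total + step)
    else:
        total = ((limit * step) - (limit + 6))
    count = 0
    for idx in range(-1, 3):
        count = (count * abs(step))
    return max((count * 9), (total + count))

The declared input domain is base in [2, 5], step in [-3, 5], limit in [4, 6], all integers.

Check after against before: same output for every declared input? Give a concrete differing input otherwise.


On input base=2, step=-3, limit=4, before returns 12 while after returns 0.
verdict: not equivalent; witness: base=2, step=-3, limit=4


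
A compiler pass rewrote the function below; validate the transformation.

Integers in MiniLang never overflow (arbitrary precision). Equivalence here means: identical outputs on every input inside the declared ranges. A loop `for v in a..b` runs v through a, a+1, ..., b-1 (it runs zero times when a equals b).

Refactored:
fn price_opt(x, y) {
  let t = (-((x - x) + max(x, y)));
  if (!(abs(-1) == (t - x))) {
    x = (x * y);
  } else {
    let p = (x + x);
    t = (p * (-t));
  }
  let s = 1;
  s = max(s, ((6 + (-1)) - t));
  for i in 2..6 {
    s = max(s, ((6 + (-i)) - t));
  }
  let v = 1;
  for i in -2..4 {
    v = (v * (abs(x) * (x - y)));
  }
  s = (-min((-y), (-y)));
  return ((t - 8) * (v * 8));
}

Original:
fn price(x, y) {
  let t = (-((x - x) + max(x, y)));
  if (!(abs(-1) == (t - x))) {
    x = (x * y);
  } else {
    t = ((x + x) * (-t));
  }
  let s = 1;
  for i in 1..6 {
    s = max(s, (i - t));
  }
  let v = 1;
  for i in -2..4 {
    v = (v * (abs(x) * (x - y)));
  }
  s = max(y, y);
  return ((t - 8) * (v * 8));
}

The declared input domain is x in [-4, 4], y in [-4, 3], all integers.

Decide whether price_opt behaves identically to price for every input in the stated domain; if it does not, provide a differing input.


Reading the diff, among the changes: min/max/abs usage differs; also loop structure differs; also statement counts differ; also arithmetic usage differs; also constant usage differs; also local variable names differ.
As a probe, take x=1, y=3: price runs t=-3, then (!(abs(-1) == (t - x))) is true, then x=3, then s=1, then (i=1), then s=4, then (i=2), then s=5, then (i=3), then s=6, then (i=4), then s=7, then (i=5), then s=8, then v=1, then (i=-2), then v=0, then (i=-1), then v=0, then (i=0), then v=0, then (i=1), then v=0, then (i=2), then v=0, then (i=3), then v=0, then s=3, then returns 0; price_opt runs t=-3, then (!(abs(-1) == (t - x))) is true, then x=3, then s=1, then s=8, then (i=2), then s=8, then (i=3), then s=8, then (i=4), then s=8, then (i=5), then s=8, then v=1, then (i=-2), then v=0, then (i=-1), then v=0, then (i=0), then v=0, then (i=1), then v=0, then (i=2), then v=0, then (i=3), then v=0, then s=3, then returns 0; both end at 0.
Across all 72 domain points the two functions coincide.
verdict: equivalent


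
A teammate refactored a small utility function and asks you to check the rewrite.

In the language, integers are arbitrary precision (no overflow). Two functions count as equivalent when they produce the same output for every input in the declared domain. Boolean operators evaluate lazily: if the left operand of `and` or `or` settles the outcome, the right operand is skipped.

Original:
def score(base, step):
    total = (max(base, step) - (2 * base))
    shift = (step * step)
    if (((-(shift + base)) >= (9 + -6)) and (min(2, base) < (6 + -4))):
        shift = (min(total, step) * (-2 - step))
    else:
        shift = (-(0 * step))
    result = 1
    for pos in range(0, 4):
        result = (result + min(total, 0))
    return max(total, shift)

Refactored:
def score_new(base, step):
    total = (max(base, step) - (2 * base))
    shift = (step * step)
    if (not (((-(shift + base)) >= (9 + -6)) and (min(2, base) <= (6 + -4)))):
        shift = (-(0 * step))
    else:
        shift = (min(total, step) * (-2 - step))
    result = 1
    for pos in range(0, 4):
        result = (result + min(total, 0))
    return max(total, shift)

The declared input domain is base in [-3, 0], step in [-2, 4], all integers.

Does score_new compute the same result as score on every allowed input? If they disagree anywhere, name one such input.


The one real change (`(min(2, base) < (6 + -4))` became `(min(2, base) <= (6 + -4))`) has no effect anywhere in the declared ranges; all 28 inputs agree.
verdict: equivalent


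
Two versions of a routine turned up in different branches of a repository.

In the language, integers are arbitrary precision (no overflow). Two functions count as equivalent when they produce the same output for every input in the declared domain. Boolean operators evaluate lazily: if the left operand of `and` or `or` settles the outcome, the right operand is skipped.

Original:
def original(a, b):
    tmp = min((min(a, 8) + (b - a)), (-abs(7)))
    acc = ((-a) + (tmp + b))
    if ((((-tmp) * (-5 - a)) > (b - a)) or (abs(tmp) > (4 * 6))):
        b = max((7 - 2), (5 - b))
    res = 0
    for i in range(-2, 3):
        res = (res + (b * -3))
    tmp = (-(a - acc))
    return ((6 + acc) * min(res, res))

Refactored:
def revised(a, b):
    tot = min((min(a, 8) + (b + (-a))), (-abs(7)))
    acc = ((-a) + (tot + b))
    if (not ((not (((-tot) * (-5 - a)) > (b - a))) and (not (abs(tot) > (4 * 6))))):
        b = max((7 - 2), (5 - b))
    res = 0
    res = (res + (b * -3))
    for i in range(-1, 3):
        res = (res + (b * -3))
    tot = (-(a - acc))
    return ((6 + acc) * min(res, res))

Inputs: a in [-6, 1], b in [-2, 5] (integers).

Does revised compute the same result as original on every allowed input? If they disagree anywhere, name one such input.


Behavior is preserved: although local variable names differ; and loop structure differs; and boolean connective usage differs; and statement counts differ; and arithmetic usage differs; and constant usage differs, the outputs never diverge.
As a probe, take a=-2, b=0: original runs tmp=-7, then acc=-5, then ((((-tmp) * (-5 - a)) > (b - a)) or (abs(tmp) > (4 * 6))) is false, then res=0, then (i=-2), then res=0, then (i=-1), then res=0, then (i=0), then res=0, then (i=1), then res=0, then (i=2), then res=0, then tmp=-3, then returns 0; revised runs tot=-7, then acc=-5, then (not ((not (((-tot) * (-5 - a)) > (b - a))) and (not (abs(tot) > (4 * 6))))) is false, then res=0, then res=0, then (i=-1), then res=0, then (i=0), then res=0, then (i=1), then res=0, then (i=2), then res=0, then tot=-3, then returns 0; both end at 0.
Across all 64 domain points the two functions coincide.
verdict: equivalent


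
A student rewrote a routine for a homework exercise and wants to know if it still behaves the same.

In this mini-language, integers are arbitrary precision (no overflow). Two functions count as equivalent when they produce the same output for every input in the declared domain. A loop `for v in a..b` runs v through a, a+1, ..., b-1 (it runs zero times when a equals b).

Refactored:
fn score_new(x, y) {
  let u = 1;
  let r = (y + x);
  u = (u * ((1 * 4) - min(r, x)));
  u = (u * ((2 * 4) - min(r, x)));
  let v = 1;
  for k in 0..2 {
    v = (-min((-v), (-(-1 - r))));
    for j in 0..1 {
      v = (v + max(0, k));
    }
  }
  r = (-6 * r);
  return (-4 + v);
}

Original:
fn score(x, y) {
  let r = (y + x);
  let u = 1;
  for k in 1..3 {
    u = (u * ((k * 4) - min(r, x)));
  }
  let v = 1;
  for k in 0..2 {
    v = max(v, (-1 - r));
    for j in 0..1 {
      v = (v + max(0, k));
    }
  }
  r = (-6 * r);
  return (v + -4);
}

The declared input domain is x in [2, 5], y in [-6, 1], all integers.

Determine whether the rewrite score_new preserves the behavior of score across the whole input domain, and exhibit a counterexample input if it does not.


Behavior is preserved: although loop structure differs; and arithmetic usage differs; and min/max/abs usage differs; and constant usage differs, the outputs never diverge.
Tracing x=3, y=-3: score: r=0, then u=1, then (k=1), then u=4, then (k=2), then u=32, then v=1, then (k=0), then v=1, then (j=0), then v=1, then (k=1), then v=1, then (j=0), then v=2, then r=0, then returns -2 | score_new: u=1, then r=0, then u=4, then u=32, then v=1, then (k=0), then v=1, then (j=0), then v=1, then (k=1), then v=1, then (j=0), then v=2, then r=0, then returns -2 — matching result -2.
An exhaustive pass over the 32 declared inputs shows identical outputs.
verdict: equivalent


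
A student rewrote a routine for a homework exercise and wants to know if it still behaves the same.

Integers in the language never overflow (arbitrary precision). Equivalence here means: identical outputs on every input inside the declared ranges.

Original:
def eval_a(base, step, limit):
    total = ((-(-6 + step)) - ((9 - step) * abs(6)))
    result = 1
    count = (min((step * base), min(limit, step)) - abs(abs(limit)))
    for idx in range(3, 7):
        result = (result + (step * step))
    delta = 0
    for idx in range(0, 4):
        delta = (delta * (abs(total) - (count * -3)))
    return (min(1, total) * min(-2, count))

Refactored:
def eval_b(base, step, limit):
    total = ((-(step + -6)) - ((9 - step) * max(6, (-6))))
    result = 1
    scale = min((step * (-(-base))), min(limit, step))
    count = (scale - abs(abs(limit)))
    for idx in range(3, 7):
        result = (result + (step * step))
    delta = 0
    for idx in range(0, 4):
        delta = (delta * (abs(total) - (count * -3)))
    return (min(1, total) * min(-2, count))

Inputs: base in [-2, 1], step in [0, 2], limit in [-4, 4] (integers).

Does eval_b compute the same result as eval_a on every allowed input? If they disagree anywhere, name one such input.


Differences: local variable names differ; and constant usage differs; and statement counts differ; and min/max/abs usage differs — yet all 108 inputs agree.
verdict: equivalent


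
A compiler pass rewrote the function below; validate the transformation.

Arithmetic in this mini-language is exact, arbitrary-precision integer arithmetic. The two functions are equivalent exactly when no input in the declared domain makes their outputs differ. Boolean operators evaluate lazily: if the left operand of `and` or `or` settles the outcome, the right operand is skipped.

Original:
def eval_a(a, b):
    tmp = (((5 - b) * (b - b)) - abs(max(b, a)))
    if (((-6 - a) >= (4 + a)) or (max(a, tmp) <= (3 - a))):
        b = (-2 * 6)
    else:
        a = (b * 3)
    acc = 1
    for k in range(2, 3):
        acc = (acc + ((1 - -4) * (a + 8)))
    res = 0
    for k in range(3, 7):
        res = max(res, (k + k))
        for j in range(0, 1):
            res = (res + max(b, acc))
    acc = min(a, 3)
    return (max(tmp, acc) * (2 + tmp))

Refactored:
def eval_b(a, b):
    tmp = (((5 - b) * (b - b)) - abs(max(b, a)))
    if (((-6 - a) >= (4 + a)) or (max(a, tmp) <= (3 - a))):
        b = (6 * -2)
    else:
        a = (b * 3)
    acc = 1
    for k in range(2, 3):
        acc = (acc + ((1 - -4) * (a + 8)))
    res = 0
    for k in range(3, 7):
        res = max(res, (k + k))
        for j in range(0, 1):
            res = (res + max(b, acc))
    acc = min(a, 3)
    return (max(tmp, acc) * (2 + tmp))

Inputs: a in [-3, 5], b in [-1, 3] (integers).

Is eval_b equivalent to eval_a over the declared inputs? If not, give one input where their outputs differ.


The two are interchangeable: same computation, different form, and every declared input agrees.
One worked example (a=4, b=2) — eval_a: tmp := -4 | (((-6 - a) >= (4 + a)) or (max(a, tmp) <= (3 - a))): false | a := 6 | acc := 1 | iter k=2: | acc := 71 | res := 0 | iter k=3: | res := 6 | iter j=0: | res := 77 | iter k=4: | res := 77 | iter j=0: | res := 148 | iter k=5: | res := 148 | iter j=0: | res := 219 | iter k=6: | res := 219 | iter j=0: | res := 290 | acc := 3 | result -6; eval_b: tmp := -4 | (((-6 - a) >= (4 + a)) or (max(a, tmp) <= (3 - a))): false | a := 6 | acc := 1 | iter k=2: | acc := 71 | res := 0 | iter k=3: | res := 6 | iter j=0: | res := 77 | iter k=4: | res := 77 | iter j=0: | res := 148 | iter k=5: | res := 148 | iter j=0: | res := 219 | iter k=6: | res := 219 | iter j=0: | res := 290 | acc := 3 | result -6; agreement on -6.
An exhaustive pass over the 45 declared inputs shows identical outputs.
verdict: equivalent


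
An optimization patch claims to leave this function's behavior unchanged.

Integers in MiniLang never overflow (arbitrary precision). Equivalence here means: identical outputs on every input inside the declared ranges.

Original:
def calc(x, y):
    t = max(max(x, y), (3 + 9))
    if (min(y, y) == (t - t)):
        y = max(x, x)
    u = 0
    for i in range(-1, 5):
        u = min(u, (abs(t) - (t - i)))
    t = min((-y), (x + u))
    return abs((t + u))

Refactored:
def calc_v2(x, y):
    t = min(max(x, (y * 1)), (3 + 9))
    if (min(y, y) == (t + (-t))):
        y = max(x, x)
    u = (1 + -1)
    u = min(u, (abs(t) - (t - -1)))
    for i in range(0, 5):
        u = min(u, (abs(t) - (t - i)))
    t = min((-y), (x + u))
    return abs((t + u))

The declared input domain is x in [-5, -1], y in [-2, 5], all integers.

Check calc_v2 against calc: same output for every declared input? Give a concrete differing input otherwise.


Input x=-5, y=-2: 7 from calc versus 5 from calc_v2.
verdict: not equivalent; witness: x=-5, y=-2


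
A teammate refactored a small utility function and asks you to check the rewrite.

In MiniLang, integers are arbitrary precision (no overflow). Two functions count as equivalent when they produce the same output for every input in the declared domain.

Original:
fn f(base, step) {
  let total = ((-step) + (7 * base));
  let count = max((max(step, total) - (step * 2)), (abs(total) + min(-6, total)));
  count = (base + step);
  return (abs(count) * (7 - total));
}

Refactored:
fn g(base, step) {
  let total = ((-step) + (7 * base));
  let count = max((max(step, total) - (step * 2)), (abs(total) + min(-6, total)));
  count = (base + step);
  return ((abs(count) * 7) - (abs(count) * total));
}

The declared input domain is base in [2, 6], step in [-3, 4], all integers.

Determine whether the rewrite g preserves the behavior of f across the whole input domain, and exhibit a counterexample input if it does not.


Equivalent — the differences include arithmetic usage differs, and min/max/abs usage differs, yet no declared input distinguishes the two.
As a probe, take base=2, step=0: f runs total becomes 14; next count becomes 14; next count becomes 2; next final value -14; g runs total becomes 14; next count becomes 14; next count becomes 2; next final value -14; both end at -14.
An exhaustive pass over the 40 declared inputs shows identical outputs.
verdict: equivalent


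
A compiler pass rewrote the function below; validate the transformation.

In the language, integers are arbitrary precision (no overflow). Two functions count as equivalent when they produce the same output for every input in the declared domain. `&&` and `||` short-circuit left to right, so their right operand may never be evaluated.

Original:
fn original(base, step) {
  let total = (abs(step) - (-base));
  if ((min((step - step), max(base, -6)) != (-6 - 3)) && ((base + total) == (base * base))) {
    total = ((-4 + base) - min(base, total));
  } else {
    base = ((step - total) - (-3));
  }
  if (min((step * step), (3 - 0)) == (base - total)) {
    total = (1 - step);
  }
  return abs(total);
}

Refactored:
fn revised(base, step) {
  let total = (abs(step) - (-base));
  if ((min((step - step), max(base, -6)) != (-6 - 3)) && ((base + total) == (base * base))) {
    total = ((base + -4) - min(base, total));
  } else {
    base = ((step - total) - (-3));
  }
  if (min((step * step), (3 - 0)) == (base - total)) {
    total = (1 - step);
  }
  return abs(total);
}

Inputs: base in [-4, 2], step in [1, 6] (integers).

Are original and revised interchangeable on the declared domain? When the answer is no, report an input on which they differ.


Behavior is preserved: although same computation, different form, the outputs never diverge.
As a probe, take base=2, step=3: original runs total becomes 5; next ((min((step - step), max(base, -6)) != (-6 - 3)) && ((base + total) == (base * base))) evaluates to false; next base becomes 1; next (min((step * step), (3 - 0)) == (base - total)) evaluates to false; next final value 5; revised runs total becomes 5; next ((min((step - step), max(base, -6)) != (-6 - 3)) && ((base + total) == (base * base))) evaluates to false; next base becomes 1; next (min((step * step), (3 - 0)) == (base - total)) evaluates to false; next final value 5; both end at 5.
Sweeping the whole domain (42 inputs) finds no disagreement.
verdict: equivalent


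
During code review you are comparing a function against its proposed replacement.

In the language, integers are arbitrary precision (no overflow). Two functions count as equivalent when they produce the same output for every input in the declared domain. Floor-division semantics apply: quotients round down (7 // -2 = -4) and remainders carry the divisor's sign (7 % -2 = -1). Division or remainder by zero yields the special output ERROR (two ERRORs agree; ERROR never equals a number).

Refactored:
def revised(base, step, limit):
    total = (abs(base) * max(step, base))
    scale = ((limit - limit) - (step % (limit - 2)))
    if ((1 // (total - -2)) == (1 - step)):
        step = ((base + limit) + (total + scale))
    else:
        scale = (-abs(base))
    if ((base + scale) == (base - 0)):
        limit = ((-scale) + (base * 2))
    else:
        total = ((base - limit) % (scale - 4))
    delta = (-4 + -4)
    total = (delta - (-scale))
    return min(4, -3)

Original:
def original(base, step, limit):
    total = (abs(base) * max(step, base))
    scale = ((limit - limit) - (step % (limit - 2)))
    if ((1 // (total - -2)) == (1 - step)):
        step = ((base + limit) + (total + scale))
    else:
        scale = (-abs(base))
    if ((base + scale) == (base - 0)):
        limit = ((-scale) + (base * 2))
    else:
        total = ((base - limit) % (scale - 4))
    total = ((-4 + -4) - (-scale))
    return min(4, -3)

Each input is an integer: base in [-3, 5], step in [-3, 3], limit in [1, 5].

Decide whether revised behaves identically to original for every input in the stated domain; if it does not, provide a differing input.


Equivalent — the differences include statement counts differ, and local variable names differ, yet no declared input distinguishes the two.
As a probe, take base=1, step=3, limit=5: original runs total becomes 3; next scale becomes 0; next ((1 // (total - -2)) == (1 - step)) evaluates to false; next scale becomes -1; next ((base + scale) == (base - 0)) evaluates to false; next total becomes -4; next total becomes -9; next final value -3; revised runs total becomes 3; next scale becomes 0; next ((1 // (total - -2)) == (1 - step)) evaluates to false; next scale becomes -1; next ((base + scale) == (base - 0)) evaluates to false; next total becomes -4; next delta becomes -8; next total becomes -9; next final value -3; both end at -3.
Across all 315 domain points the two functions coincide.
verdict: equivalent


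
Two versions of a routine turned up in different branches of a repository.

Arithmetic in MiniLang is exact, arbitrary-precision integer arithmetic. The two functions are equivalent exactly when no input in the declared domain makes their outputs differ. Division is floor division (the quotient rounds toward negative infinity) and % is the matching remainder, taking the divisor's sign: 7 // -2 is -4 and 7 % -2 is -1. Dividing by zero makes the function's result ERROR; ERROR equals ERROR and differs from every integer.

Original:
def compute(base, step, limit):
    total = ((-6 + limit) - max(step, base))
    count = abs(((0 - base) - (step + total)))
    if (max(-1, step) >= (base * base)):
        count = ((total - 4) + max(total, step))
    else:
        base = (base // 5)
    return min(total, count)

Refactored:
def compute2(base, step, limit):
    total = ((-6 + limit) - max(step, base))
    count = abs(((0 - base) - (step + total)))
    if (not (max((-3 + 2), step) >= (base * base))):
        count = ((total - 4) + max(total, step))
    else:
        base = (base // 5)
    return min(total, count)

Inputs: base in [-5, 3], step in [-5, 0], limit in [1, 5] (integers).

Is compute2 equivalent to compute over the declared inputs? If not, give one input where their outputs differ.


Not equivalent: base=-5, step=-5, limit=1 separates them (0 vs -4).
compute: total := 0 | count := 10 | (max(-1, step) >= (base * base)): false | base := -1 | result 0
compute2: total := 0 | count := 10 | (not (max((-3 + 2), step) >= (base * base))): true | count := -4 | result -4
verdict: not equivalent; witness: base=-5, step=-5, limit=1


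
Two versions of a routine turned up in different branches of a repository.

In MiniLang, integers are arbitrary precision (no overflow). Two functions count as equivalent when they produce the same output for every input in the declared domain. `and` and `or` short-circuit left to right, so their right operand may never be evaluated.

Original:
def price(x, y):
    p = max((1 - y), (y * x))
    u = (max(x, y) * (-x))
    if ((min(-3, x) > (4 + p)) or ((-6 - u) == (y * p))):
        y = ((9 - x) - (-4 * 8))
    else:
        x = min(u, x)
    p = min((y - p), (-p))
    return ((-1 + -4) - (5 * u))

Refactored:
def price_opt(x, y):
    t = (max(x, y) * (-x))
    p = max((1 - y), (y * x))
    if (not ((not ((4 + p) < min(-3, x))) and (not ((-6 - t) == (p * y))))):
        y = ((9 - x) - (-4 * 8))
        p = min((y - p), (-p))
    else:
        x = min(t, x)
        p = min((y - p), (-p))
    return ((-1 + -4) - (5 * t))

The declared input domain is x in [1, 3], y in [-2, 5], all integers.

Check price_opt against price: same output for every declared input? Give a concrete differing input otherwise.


Side by side, the visible changes include: arithmetic usage differs, and statement counts differ, and min/max/abs usage differs, and comparison usage differs, and local variable names differ, and boolean connective usage differs.
As a probe, take x=2, y=4: price runs p := 8 | u := -8 | ((min(-3, x) > (4 + p)) or ((-6 - u) == (y * p))): false | x := -8 | p := -8 | result 35; price_opt runs t := -8 | p := 8 | (not ((not ((4 + p) < min(-3, x))) and (not ((-6 - t) == (p * y))))): false | x := -8 | p := -8 | result 35; both end at 35.
Checked all 24 inputs in the declared domain: the outputs agree on every one.
verdict: equivalent


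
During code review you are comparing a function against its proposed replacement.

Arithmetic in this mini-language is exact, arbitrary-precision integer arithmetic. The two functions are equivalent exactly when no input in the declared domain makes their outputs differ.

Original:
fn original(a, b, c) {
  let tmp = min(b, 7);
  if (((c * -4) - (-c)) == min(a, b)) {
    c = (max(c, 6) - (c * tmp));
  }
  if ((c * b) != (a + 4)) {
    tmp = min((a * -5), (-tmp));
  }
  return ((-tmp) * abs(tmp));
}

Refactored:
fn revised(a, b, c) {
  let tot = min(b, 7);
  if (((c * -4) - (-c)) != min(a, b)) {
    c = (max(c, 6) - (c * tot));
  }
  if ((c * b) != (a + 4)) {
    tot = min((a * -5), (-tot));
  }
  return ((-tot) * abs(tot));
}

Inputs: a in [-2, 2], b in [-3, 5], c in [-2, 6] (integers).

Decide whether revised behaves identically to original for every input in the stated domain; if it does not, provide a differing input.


Run the pair on a=-2, b=-2, c=-1.
original: tmp := -2 | (((c * -4) - (-c)) == min(a, b)): false | ((c * b) != (a + 4)): false | result 4
revised: tot := -2 | (((c * -4) - (-c)) != min(a, b)): true | c := 4 | ((c * b) != (a + 4)): true | tot := 2 | result -4
4 and -4 differ, so these are not the same function on this domain.
verdict: not equivalent; witness: a=-2, b=-2, c=-1


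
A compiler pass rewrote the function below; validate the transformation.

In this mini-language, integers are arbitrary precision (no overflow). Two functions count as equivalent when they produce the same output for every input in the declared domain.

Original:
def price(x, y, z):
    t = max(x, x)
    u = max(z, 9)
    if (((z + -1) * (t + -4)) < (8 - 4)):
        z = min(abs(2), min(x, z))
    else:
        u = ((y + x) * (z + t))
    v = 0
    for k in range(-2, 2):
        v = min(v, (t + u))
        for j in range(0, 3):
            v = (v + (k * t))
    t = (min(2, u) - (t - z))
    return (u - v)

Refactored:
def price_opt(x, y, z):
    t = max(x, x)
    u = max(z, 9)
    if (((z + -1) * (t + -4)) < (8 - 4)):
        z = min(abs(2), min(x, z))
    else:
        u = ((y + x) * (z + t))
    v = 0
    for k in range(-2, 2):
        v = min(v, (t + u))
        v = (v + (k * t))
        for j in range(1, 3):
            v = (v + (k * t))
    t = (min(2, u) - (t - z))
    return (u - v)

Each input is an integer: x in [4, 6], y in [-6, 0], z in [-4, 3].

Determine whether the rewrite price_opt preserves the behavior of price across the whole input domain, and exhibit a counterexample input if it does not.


Changes here: arithmetic usage differs, plus loop structure differs, plus statement counts differ; the full 168-point sweep finds no disagreement.
verdict: equivalent


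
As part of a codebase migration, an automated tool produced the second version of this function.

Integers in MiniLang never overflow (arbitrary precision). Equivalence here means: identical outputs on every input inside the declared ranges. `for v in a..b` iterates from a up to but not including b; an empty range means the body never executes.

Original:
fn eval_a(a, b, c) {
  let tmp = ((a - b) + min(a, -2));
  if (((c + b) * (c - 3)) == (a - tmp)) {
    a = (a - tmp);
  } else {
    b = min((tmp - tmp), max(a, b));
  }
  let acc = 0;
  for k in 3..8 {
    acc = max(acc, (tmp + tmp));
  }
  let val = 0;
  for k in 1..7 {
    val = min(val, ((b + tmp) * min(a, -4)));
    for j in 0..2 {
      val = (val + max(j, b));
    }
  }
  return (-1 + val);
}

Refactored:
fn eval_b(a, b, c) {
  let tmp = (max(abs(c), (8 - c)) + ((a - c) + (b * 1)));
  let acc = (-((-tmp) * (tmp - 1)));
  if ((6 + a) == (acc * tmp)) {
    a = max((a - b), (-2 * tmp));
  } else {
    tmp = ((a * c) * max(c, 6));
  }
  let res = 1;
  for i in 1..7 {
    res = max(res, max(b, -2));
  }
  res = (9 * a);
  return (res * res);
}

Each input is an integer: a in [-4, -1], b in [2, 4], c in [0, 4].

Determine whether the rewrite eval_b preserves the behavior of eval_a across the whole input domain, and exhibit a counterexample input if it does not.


a=-4, b=2, c=0 yields 5 from eval_a but 1296 from eval_b.
verdict: not equivalent; witness: a=-4, b=2, c=0


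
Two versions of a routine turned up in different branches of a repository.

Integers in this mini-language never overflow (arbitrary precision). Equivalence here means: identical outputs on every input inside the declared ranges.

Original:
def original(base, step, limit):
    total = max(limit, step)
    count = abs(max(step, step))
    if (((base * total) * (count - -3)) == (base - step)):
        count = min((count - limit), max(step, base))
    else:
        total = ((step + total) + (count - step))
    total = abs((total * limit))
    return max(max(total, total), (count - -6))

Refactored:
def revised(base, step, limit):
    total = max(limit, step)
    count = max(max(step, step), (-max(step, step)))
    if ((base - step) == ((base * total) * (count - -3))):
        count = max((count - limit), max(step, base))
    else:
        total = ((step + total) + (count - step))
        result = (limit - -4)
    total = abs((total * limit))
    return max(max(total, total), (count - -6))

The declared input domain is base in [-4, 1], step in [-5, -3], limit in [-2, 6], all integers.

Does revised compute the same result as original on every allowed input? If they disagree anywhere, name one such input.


There is a counterexample at base=-4, step=-4, limit=0: 2 on one side, 10 on the other.
original: total=0, then count=4, then (((base * total) * (count - -3)) == (base - step)) is true, then count=-4, then total=0, then returns 2
revised: total=0, then count=4, then ((base - step) == ((base * total) * (count - -3))) is true, then count=4, then total=0, then returns 10
verdict: not equivalent; witness: base=-4, step=-4, limit=0


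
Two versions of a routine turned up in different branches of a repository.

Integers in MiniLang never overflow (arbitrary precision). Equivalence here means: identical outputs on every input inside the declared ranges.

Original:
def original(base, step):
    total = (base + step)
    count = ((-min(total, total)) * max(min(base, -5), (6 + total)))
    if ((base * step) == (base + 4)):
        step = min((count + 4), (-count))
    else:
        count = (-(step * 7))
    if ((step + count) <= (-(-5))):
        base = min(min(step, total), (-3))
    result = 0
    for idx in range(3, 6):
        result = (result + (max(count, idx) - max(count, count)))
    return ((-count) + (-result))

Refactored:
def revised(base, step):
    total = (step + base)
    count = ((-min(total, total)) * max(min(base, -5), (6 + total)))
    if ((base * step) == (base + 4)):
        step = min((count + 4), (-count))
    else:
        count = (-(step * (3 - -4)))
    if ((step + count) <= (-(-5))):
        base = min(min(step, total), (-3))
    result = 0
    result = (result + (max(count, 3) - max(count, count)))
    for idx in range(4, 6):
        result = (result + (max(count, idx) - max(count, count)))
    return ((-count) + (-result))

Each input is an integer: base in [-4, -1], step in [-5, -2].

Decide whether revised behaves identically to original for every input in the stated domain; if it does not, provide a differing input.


Behavior is preserved: although arithmetic usage differs; also loop structure differs; also constant usage differs; also statement counts differ; also min/max/abs usage differs, the outputs never diverge.
One worked example (base=-1, step=-3) — original: total = -4; count = 8; ((base * step) == (base + 4)) -> true; step = -8; ((step + count) <= (-(-5))) -> true; base = -8; result = 0; [idx=3]; result = 0; [idx=4]; result = 0; [idx=5]; result = 0; return -8; revised: total = -4; count = 8; ((base * step) == (base + 4)) -> true; step = -8; ((step + count) <= (-(-5))) -> true; base = -8; result = 0; result = 0; [idx=4]; result = 0; [idx=5]; result = 0; return -8; agreement on -8.
Checked all 16 inputs in the declared domain: the outputs agree on every one.
verdict: equivalent


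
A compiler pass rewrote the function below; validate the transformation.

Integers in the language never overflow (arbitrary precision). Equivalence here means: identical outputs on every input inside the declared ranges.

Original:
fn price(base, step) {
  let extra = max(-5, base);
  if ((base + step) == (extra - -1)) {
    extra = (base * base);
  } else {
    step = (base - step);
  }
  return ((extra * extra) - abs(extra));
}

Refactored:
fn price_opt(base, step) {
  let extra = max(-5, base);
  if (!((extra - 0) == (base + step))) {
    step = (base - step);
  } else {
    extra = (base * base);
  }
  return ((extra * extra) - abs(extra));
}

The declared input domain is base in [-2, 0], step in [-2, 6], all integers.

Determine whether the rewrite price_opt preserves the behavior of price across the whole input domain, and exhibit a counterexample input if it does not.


These are not equivalent — on base=-2, step=0 the outputs split (2 vs 12).
price: extra=-2, then ((base + step) == (extra - -1)) is false, then step=-2, then returns 2
price_opt: extra=-2, then (!((extra - 0) == (base + step))) is false, then extra=4, then returns 12
verdict: not equivalent; witness: base=-2, step=0


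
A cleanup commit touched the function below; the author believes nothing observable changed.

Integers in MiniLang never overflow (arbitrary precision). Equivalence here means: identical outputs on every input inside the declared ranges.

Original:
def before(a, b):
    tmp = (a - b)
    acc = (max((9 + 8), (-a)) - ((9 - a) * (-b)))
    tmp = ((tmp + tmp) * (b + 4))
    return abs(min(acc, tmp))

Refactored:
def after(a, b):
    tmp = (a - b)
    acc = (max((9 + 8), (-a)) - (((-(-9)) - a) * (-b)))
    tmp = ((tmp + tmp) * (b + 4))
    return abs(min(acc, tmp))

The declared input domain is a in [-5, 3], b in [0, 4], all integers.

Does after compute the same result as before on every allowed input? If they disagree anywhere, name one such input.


Comparing the listings, the differences include: same computation, different form.
Tracing a=-1, b=0: before: tmp=-1, then acc=17, then tmp=-8, then returns 8 | after: tmp=-1, then acc=17, then tmp=-8, then returns 8 — matching result 8.
Across all 45 domain points the two functions coincide.
verdict: equivalent


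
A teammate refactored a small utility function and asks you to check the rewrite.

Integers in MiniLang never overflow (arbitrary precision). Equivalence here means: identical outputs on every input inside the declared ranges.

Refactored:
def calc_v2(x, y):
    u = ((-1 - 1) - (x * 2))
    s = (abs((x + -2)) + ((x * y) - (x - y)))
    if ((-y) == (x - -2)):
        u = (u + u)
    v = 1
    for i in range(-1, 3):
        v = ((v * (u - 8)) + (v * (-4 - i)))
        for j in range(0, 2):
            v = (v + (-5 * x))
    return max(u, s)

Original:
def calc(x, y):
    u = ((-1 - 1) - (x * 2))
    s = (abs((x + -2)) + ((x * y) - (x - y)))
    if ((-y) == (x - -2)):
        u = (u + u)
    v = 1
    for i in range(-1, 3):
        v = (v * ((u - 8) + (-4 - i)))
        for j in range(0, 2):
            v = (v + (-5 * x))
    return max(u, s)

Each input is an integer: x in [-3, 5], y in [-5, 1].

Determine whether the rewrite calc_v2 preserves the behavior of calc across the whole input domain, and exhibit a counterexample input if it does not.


Although arithmetic usage differs, 63/63 inputs agree.
verdict: equivalent


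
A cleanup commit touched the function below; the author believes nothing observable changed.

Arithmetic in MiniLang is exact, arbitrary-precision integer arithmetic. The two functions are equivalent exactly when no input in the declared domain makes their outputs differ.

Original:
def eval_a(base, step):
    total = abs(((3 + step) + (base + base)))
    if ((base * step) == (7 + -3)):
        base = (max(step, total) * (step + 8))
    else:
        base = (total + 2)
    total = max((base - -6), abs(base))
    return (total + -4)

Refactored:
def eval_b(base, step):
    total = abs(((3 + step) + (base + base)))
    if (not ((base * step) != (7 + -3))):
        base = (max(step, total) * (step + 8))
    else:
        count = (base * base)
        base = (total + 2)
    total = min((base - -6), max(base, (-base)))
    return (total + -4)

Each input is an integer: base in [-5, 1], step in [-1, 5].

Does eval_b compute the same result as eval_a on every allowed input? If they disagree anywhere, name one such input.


Run the pair on base=-5, step=-1.
eval_a: total := 8 | ((base * step) == (7 + -3)): false | base := 10 | total := 16 | result 12
eval_b: total := 8 | (not ((base * step) != (7 + -3))): false | count := 25 | base := 10 | total := 10 | result 6
12 vs 6 — the two versions disagree here.
verdict: not equivalent; witness: base=-5, step=-1
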